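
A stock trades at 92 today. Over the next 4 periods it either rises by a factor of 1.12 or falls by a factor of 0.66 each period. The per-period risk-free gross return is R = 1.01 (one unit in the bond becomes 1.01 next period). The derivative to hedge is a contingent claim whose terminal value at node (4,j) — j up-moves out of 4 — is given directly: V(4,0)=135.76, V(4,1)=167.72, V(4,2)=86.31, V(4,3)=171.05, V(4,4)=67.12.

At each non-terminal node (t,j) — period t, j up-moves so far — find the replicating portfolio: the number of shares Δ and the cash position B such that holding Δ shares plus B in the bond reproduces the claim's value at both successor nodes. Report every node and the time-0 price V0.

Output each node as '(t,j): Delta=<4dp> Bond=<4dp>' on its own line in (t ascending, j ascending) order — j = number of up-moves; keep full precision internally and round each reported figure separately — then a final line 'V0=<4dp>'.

(0,0): Delta=-0.4765 Bond=158.3184
(1,0): Delta=0.7462 Bond=85.6620
(1,1): Delta=-0.7029 Bond=183.2340
(2,0): Delta=-2.9164 Bond=233.2965
(2,1): Delta=1.4245 Bond=40.3884
(2,2): Delta=-1.0969 Bond=230.5365
(3,0): Delta=2.6268 Bond=89.0142
(3,1): Delta=-3.9430 Bond=281.7086
(3,2): Delta=2.4186 Bond=-34.9242
(3,3): Delta=-1.7480 Bond=316.9970
V0=114.4835

No-arbitrage ⇒ martingale measure with p* = (R−d)/(u−d) = 0.7609.
Payoff layer (t=4): V(4,0)=135.7600, V(4,1)=167.7200, V(4,2)=86.3100, V(4,3)=171.0500, V(4,4)=67.1200
  t=3,j=0: stock 26.4496 → up 29.6236 (V=167.7200), down 17.4568 (V=135.7600). Price 158.4925; hedge Δ=2.6268, bond B=89.0142.
  t=3,j=1: stock 44.8842 → up 50.2703 (V=86.3100), down 29.6236 (V=167.7200). Price 104.7303; hedge Δ=-3.9430, bond B=281.7086.
  t=3,j=2: stock 76.1672 → up 85.3072 (V=171.0500), down 50.2703 (V=86.3100). Price 149.2932; hedge Δ=2.4186, bond B=-34.9242.
  t=3,j=3: stock 129.2534 → up 144.7638 (V=67.1200), down 85.3072 (V=171.0500). Price 91.0622; hedge Δ=-1.7480, bond B=316.9970.
  t=2,j=0: stock 40.0752 → up 44.8842 (V=104.7303), down 26.4496 (V=158.4925). Price 116.4223; hedge Δ=-2.9164, bond B=233.2965.
  t=2,j=1: stock 68.0064 → up 76.1672 (V=149.2932), down 44.8842 (V=104.7303). Price 137.2642; hedge Δ=1.4245, bond B=40.3884.
  t=2,j=2: stock 115.4048 → up 129.2534 (V=91.0622), down 76.1672 (V=149.2932). Price 103.9475; hedge Δ=-1.0969, bond B=230.5365.
  t=1,j=0: stock 60.7200 → up 68.0064 (V=137.2642), down 40.0752 (V=116.4223). Price 130.9705; hedge Δ=0.7462, bond B=85.6620.
  t=1,j=1: stock 103.0400 → up 115.4048 (V=103.9475), down 68.0064 (V=137.2642). Price 110.8065; hedge Δ=-0.7029, bond B=183.2340.
  t=0,j=0: stock 92.0000 → up 103.0400 (V=110.8065), down 60.7200 (V=130.9705). Price 114.4835; hedge Δ=-0.4765, bond B=158.3184.
Self-financing check: at every node Δ·S+B equals the discounted successor values.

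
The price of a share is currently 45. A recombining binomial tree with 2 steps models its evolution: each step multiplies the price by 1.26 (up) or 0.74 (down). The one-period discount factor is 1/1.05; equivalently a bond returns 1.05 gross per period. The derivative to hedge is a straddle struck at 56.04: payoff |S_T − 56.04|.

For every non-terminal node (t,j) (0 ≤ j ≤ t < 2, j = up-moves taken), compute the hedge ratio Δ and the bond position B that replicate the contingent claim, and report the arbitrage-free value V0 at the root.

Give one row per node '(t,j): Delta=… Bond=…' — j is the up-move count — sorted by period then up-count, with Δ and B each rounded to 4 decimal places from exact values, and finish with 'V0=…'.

(0,0): Delta=-0.2526 Bond=27.1263
(1,0): Delta=-1.0000 Bond=53.3714
(1,1): Delta=0.0448 Bond=11.6224
V0=15.7598

Since d<R<u, set p* = (R−d)/(u−d) = 0.5962; price each node as the discounted p*-expectation of its children.
Terminal payoffs: V(2,0)=31.3980, V(2,1)=14.0820, V(2,2)=15.4020
  t=1,j=0: stock 33.3000 → up 41.9580 (V=14.0820), down 24.6420 (V=31.3980). Price 20.0714; hedge Δ=-1.0000, bond B=53.3714.
  t=1,j=1: stock 56.7000 → up 71.4420 (V=15.4020), down 41.9580 (V=14.0820). Price 14.1609; hedge Δ=0.0448, bond B=11.6224.
  t=0,j=0: stock 45.0000 → up 56.7000 (V=14.1609), down 33.3000 (V=20.0714). Price 15.7598; hedge Δ=-0.2526, bond B=27.1263.
Check: Δ(0,0)·S0 + B(0,0) = 15.7598 = V0.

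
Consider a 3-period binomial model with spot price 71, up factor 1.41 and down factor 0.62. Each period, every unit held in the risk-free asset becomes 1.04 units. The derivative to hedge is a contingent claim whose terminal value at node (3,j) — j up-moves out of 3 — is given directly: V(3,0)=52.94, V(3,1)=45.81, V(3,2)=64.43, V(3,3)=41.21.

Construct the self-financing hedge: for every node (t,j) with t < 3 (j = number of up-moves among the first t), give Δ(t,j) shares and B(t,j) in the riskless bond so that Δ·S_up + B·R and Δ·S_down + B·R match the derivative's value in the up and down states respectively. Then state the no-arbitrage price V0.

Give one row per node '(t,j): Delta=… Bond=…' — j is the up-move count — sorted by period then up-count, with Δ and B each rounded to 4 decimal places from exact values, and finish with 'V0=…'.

Since d<R<u, set p* = (R−d)/(u−d) = 0.5316; price each node as the discounted p*-expectation of its children.
At expiry t=3: V(3,0)=52.9400, V(3,1)=45.8100, V(3,2)=64.4300, V(3,3)=41.2100
  t=2,j=0: stock 27.2924 → up 38.4823 (V=45.8100), down 16.9213 (V=52.9400). Price 47.2590; hedge Δ=-0.3307, bond B=56.2843.
  t=2,j=1: stock 62.0682 → up 87.5162 (V=64.4300), down 38.4823 (V=45.8100). Price 53.5666; hedge Δ=0.3797, bond B=29.9970.
  t=2,j=2: stock 141.1551 → up 199.0287 (V=41.2100), down 87.5162 (V=64.4300). Price 50.0819; hedge Δ=-0.2082, bond B=79.4743.
  t=1,j=0: stock 44.0200 → up 62.0682 (V=53.5666), down 27.2924 (V=47.2590). Price 48.6658; hedge Δ=0.1814, bond B=40.6815.
  t=1,j=1: stock 100.1100 → up 141.1551 (V=50.0819), down 62.0682 (V=53.5666). Price 49.7250; hedge Δ=-0.0441, bond B=54.1359.
  t=0,j=0: stock 71.0000 → up 100.1100 (V=49.7250), down 44.0200 (V=48.6658). Price 47.3355; hedge Δ=0.0189, bond B=45.9947.
Each (Δ,B) replicates both successor values, so the strategy is self-financing and V0 is arbitrage-free.

(0,0): Delta=0.0189 Bond=45.9947
(1,0): Delta=0.1814 Bond=40.6815
(1,1): Delta=-0.0441 Bond=54.1359
(2,0): Delta=-0.3307 Bond=56.2843
(2,1): Delta=0.3797 Bond=29.9970
(2,2): Delta=-0.2082 Bond=79.4743
V0=47.3355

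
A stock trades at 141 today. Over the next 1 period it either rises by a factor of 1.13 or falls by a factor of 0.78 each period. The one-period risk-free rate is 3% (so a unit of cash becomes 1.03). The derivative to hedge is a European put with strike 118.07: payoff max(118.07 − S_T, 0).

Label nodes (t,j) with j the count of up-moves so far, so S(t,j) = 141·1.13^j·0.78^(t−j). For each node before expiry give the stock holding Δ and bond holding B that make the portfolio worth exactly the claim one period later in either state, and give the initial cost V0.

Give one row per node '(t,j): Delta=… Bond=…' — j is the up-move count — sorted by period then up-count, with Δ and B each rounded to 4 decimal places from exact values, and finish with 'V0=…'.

(0,0): Delta=-0.1639 Bond=25.3584
V0=2.2441

The replicating-portfolio and risk-neutral prices coincide; use p* = (1.03−0.78)/(1.13−0.78) = 0.7143 for the latter.
Payoff layer (t=1): V(1,0)=8.0900, V(1,1)=0.0000
Node (0,0) S=141.0000: V=(p*·0.0000+(1−p*)·8.0900)/1.03=2.2441; Δ=(0.0000−8.0900)/(159.3300−109.9800)=-0.1639; B=V−Δ·S=25.3584
The time-0 hedge costs 2.2441, which is the no-arbitrage price.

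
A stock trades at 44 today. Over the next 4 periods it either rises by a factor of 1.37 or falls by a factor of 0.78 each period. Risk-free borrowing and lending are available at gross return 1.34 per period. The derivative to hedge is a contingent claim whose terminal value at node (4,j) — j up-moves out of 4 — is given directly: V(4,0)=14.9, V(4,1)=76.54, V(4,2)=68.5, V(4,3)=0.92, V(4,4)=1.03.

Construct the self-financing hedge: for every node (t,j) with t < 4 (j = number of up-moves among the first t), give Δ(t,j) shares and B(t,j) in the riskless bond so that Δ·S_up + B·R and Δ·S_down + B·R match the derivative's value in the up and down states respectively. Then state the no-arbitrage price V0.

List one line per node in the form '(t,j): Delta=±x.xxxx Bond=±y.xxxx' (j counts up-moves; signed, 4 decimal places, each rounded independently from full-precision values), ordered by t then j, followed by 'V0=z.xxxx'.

Under the risk-neutral measure, an up-move has probability p* = (R−d)/(u−d) = 0.9492 and values discount at R = 1.34.
Payoff layer (t=4): V(4,0)=14.9000, V(4,1)=76.5400, V(4,2)=68.5000, V(4,3)=0.9200, V(4,4)=1.0300
  t=3,j=0: stock 20.8803 → up 28.6060 (V=76.5400), down 16.2866 (V=14.9000). Price 54.7804; hedge Δ=5.0035, bond B=-49.6942.
  t=3,j=1: stock 36.6744 → up 50.2439 (V=68.5000), down 28.6060 (V=76.5400). Price 51.4245; hedge Δ=-0.3716, bond B=65.0516.
  t=3,j=2: stock 64.4152 → up 88.2488 (V=0.9200), down 50.2439 (V=68.5000). Price 3.2509; hedge Δ=-1.7782, bond B=117.7933.
  t=3,j=3: stock 113.1395 → up 155.0012 (V=1.0300), down 88.2488 (V=0.9200). Price 0.7645; hedge Δ=0.0016, bond B=0.5780.
  t=2,j=0: stock 26.7696 → up 36.6744 (V=51.4245), down 20.8803 (V=54.7804). Price 38.5038; hedge Δ=-0.2125, bond B=44.1918.
  t=2,j=1: stock 47.0184 → up 64.4152 (V=3.2509), down 36.6744 (V=51.4245). Price 4.2541; hedge Δ=-1.7366, bond B=85.9041.
  t=2,j=2: stock 82.5836 → up 113.1395 (V=0.7645), down 64.4152 (V=3.2509). Price 0.6649; hedge Δ=-0.0510, bond B=4.8792.
  t=1,j=0: stock 34.3200 → up 47.0184 (V=4.2541), down 26.7696 (V=38.5038). Price 4.4743; hedge Δ=-1.6914, bond B=62.5248.
  t=1,j=1: stock 60.2800 → up 82.5836 (V=0.6649), down 47.0184 (V=4.2541). Price 0.6324; hedge Δ=-0.1009, bond B=6.7158.
  t=0,j=0: stock 44.0000 → up 60.2800 (V=0.6324), down 34.3200 (V=4.4743). Price 0.6177; hedge Δ=-0.1480, bond B=7.1295.
Each (Δ,B) replicates both successor values, so the strategy is self-financing and V0 is arbitrage-free.

(0,0): Delta=-0.1480 Bond=7.1295
(1,0): Delta=-1.6914 Bond=62.5248
(1,1): Delta=-0.1009 Bond=6.7158
(2,0): Delta=-0.2125 Bond=44.1918
(2,1): Delta=-1.7366 Bond=85.9041
(2,2): Delta=-0.0510 Bond=4.8792
(3,0): Delta=5.0035 Bond=-49.6942
(3,1): Delta=-0.3716 Bond=65.0516
(3,2): Delta=-1.7782 Bond=117.7933
(3,3): Delta=0.0016 Bond=0.5780
V0=0.6177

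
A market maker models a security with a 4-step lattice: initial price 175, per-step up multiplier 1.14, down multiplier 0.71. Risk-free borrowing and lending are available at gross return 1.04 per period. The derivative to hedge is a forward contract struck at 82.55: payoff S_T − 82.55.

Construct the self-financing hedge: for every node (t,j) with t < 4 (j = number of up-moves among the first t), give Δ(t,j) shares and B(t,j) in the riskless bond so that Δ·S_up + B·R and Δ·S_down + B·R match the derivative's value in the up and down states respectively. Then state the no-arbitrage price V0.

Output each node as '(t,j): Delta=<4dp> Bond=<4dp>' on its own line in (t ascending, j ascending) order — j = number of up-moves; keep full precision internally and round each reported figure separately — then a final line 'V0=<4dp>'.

Under the risk-neutral measure, an up-move has probability p* = (R−d)/(u−d) = 0.7674 and values discount at R = 1.04.
At expiry t=4: V(4,0)=-38.0796, V(4,1)=-11.1468, V(4,2)=32.0975, V(4,3)=101.5318, V(4,4)=213.0180
Node (3,0) S=62.6344: V=(p*·-11.1468+(1−p*)·-38.0796)/1.04=-16.7406; Δ=(-11.1468−-38.0796)/(71.4032−44.4704)=1.0000; B=V−Δ·S=-79.3750
Node (3,1) S=100.5679: V=(p*·32.0975+(1−p*)·-11.1468)/1.04=21.1929; Δ=(32.0975−-11.1468)/(114.6475−71.4032)=1.0000; B=V−Δ·S=-79.3750
Node (3,2) S=161.4753: V=(p*·101.5318+(1−p*)·32.0975)/1.04=82.1003; Δ=(101.5318−32.0975)/(184.0818−114.6475)=1.0000; B=V−Δ·S=-79.3750
Node (3,3) S=259.2702: V=(p*·213.0180+(1−p*)·101.5318)/1.04=179.8952; Δ=(213.0180−101.5318)/(295.5680−184.0818)=1.0000; B=V−Δ·S=-79.3750
Node (2,0) S=88.2175: V=(p*·21.1929+(1−p*)·-16.7406)/1.04=11.8954; Δ=(21.1929−-16.7406)/(100.5679−62.6344)=1.0000; B=V−Δ·S=-76.3221
Node (2,1) S=141.6450: V=(p*·82.1003+(1−p*)·21.1929)/1.04=65.3229; Δ=(82.1003−21.1929)/(161.4753−100.5679)=1.0000; B=V−Δ·S=-76.3221
Node (2,2) S=227.4300: V=(p*·179.8952+(1−p*)·82.1003)/1.04=151.1079; Δ=(179.8952−82.1003)/(259.2702−161.4753)=1.0000; B=V−Δ·S=-76.3221
Node (1,0) S=124.2500: V=(p*·65.3229+(1−p*)·11.8954)/1.04=50.8634; Δ=(65.3229−11.8954)/(141.6450−88.2175)=1.0000; B=V−Δ·S=-73.3866
Node (1,1) S=199.5000: V=(p*·151.1079+(1−p*)·65.3229)/1.04=126.1134; Δ=(151.1079−65.3229)/(227.4300−141.6450)=1.0000; B=V−Δ·S=-73.3866
Node (0,0) S=175.0000: V=(p*·126.1134+(1−p*)·50.8634)/1.04=104.4359; Δ=(126.1134−50.8634)/(199.5000−124.2500)=1.0000; B=V−Δ·S=-70.5641
Check: Δ(0,0)·S0 + B(0,0) = 104.4359 = V0.

(0,0): Delta=1.0000 Bond=-70.5641
(1,0): Delta=1.0000 Bond=-73.3866
(1,1): Delta=1.0000 Bond=-73.3866
(2,0): Delta=1.0000 Bond=-76.3221
(2,1): Delta=1.0000 Bond=-76.3221
(2,2): Delta=1.0000 Bond=-76.3221
(3,0): Delta=1.0000 Bond=-79.3750
(3,1): Delta=1.0000 Bond=-79.3750
(3,2): Delta=1.0000 Bond=-79.3750
(3,3): Delta=1.0000 Bond=-79.3750
V0=104.4359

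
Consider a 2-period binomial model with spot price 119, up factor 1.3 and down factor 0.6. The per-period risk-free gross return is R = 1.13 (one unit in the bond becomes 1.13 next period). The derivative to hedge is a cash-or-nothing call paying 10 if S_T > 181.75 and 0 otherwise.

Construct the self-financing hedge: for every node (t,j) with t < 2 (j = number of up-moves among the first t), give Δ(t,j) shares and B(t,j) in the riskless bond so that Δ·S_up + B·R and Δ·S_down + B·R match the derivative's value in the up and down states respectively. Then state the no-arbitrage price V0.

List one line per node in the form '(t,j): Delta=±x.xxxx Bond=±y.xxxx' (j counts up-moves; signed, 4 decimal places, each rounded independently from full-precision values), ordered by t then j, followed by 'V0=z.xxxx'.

No-arbitrage ⇒ martingale measure with p* = (R−d)/(u−d) = 0.7571.
Terminal values V(2,·): V(2,0)=0.0000, V(2,1)=0.0000, V(2,2)=10.0000
  t=1,j=0: stock 71.4000 → up 92.8200 (V=0.0000), down 42.8400 (V=0.0000). Price 0.0000; hedge Δ=0.0000, bond B=0.0000.
  t=1,j=1: stock 154.7000 → up 201.1100 (V=10.0000), down 92.8200 (V=0.0000). Price 6.7004; hedge Δ=0.0923, bond B=-7.5853.
  t=0,j=0: stock 119.0000 → up 154.7000 (V=6.7004), down 71.4000 (V=0.0000). Price 4.4895; hedge Δ=0.0804, bond B=-5.0825.
The time-0 hedge costs 4.4895, which is the no-arbitrage price.

(0,0): Delta=0.0804 Bond=-5.0825
(1,0): Delta=0.0000 Bond=0.0000
(1,1): Delta=0.0923 Bond=-7.5853
V0=4.4895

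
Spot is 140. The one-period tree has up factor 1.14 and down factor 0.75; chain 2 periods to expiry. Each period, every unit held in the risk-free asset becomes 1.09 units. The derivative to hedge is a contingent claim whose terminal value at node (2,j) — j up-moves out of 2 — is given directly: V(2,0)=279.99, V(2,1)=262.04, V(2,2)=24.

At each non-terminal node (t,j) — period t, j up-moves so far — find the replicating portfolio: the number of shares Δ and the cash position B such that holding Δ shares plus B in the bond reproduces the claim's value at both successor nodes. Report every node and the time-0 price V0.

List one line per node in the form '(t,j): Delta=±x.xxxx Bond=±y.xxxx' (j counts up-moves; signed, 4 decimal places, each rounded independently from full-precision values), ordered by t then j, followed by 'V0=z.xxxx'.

(0,0): Delta=-3.5256 Bond=562.1140
(1,0): Delta=-0.4383 Bond=288.5406
(1,1): Delta=-3.8243 Bond=660.3754
V0=68.5282

The replicating-portfolio and risk-neutral prices coincide; use p* = (1.09−0.75)/(1.14−0.75) = 0.8718 for the latter.
At expiry t=2: V(2,0)=279.9900, V(2,1)=262.0400, V(2,2)=24.0000
(1,0): S=105.0000. Δ = (V_up−V_dn)/(S_up−S_dn) = (262.0400−279.9900)/(119.7000−78.7500) = -0.4383. V = [p*·262.0400 + (1−p*)·279.9900]/1.09 = 242.5149. B = V − Δ·S = 288.5406.
(1,1): S=159.6000. Δ = (V_up−V_dn)/(S_up−S_dn) = (24.0000−262.0400)/(181.9440−119.7000) = -3.8243. V = [p*·24.0000 + (1−p*)·262.0400]/1.09 = 50.0165. B = V − Δ·S = 660.3754.
(0,0): S=140.0000. Δ = (V_up−V_dn)/(S_up−S_dn) = (50.0165−242.5149)/(159.6000−105.0000) = -3.5256. V = [p*·50.0165 + (1−p*)·242.5149]/1.09 = 68.5282. B = V − Δ·S = 562.1140.
Self-financing check: at every node Δ·S+B equals the discounted successor values.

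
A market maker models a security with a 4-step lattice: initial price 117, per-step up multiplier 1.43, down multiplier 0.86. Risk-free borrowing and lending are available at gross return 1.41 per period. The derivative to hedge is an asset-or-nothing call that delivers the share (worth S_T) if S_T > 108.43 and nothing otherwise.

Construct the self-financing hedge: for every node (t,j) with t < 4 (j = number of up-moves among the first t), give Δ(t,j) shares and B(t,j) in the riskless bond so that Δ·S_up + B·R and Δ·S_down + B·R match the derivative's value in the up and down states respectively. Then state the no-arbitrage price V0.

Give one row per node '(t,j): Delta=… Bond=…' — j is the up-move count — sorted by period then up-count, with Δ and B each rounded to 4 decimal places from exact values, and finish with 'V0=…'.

No-arbitrage ⇒ martingale measure with p* = (R−d)/(u−d) = 0.9649.
Terminal payoffs: V(4,0)=0.0000, V(4,1)=0.0000, V(4,2)=176.9517, V(4,3)=294.2337, V(4,4)=489.2491
Node (3,0) S=74.4186: V=(p*·0.0000+(1−p*)·0.0000)/1.41=0.0000; Δ=(0.0000−0.0000)/(106.4185−64.0000)=0.0000; B=V−Δ·S=0.0000
Node (3,1) S=123.7425: V=(p*·176.9517+(1−p*)·0.0000)/1.41=121.0943; Δ=(176.9517−0.0000)/(176.9517−106.4185)=2.5088; B=V−Δ·S=-189.3474
Node (3,2) S=205.7578: V=(p*·294.2337+(1−p*)·176.9517)/1.41=205.7578; Δ=(294.2337−176.9517)/(294.2337−176.9517)=1.0000; B=V−Δ·S=0.0000
Node (3,3) S=342.1322: V=(p*·489.2491+(1−p*)·294.2337)/1.41=342.1322; Δ=(489.2491−294.2337)/(489.2491−294.2337)=1.0000; B=V−Δ·S=0.0000
Node (2,0) S=86.5332: V=(p*·121.0943+(1−p*)·0.0000)/1.41=82.8690; Δ=(121.0943−0.0000)/(123.7425−74.4186)=2.4551; B=V−Δ·S=-129.5770
Node (2,1) S=143.8866: V=(p*·205.7578+(1−p*)·121.0943)/1.41=143.8207; Δ=(205.7578−121.0943)/(205.7578−123.7425)=1.0323; B=V−Δ·S=-4.7119
Node (2,2) S=239.2533: V=(p*·342.1322+(1−p*)·205.7578)/1.41=239.2533; Δ=(342.1322−205.7578)/(342.1322−205.7578)=1.0000; B=V−Δ·S=0.0000
Node (1,0) S=100.6200: V=(p*·143.8207+(1−p*)·82.8690)/1.41=100.4837; Δ=(143.8207−82.8690)/(143.8866−86.5332)=1.0627; B=V−Δ·S=-6.4490
Node (1,1) S=167.3100: V=(p*·239.2533+(1−p*)·143.8207)/1.41=167.3084; Δ=(239.2533−143.8207)/(239.2533−143.8866)=1.0007; B=V−Δ·S=-0.1173
Node (0,0) S=117.0000: V=(p*·167.3084+(1−p*)·100.4837)/1.41=116.9955; Δ=(167.3084−100.4837)/(167.3100−100.6200)=1.0020; B=V−Δ·S=-0.2407
Each (Δ,B) replicates both successor values, so the strategy is self-financing and V0 is arbitrage-free.

(0,0): Delta=1.0020 Bond=-0.2407
(1,0): Delta=1.0627 Bond=-6.4490
(1,1): Delta=1.0007 Bond=-0.1173
(2,0): Delta=2.4551 Bond=-129.5770
(2,1): Delta=1.0323 Bond=-4.7119
(2,2): Delta=1.0000 Bond=0.0000
(3,0): Delta=0.0000 Bond=0.0000
(3,1): Delta=2.5088 Bond=-189.3474
(3,2): Delta=1.0000 Bond=0.0000
(3,3): Delta=1.0000 Bond=0.0000
V0=116.9955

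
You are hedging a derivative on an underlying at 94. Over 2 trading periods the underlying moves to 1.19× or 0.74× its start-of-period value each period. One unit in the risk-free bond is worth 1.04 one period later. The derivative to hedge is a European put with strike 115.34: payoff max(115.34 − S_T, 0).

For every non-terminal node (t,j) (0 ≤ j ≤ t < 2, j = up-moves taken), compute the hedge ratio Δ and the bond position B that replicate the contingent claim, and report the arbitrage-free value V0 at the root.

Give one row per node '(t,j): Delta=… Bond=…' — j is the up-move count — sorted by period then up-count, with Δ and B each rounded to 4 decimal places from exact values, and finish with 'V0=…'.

(0,0): Delta=-0.7307 Bond=88.6234
(1,0): Delta=-1.0000 Bond=110.9038
(1,1): Delta=-0.6469 Bond=82.8006
V0=19.9417

Under the risk-neutral measure, an up-move has probability p* = (R−d)/(u−d) = 0.6667 and values discount at R = 1.04.
At expiry t=2: V(2,0)=63.8656, V(2,1)=32.5636, V(2,2)=0.0000
(1,0): S=69.5600. Δ = (V_up−V_dn)/(S_up−S_dn) = (32.5636−63.8656)/(82.7764−51.4744) = -1.0000. V = [p*·32.5636 + (1−p*)·63.8656]/1.04 = 41.3438. B = V − Δ·S = 110.9038.
(1,1): S=111.8600. Δ = (V_up−V_dn)/(S_up−S_dn) = (0.0000−32.5636)/(133.1134−82.7764) = -0.6469. V = [p*·0.0000 + (1−p*)·32.5636]/1.04 = 10.4371. B = V − Δ·S = 82.8006.
(0,0): S=94.0000. Δ = (V_up−V_dn)/(S_up−S_dn) = (10.4371−41.3438)/(111.8600−69.5600) = -0.7307. V = [p*·10.4371 + (1−p*)·41.3438]/1.04 = 19.9417. B = V − Δ·S = 88.6234.
Check: Δ(0,0)·S0 + B(0,0) = 19.9417 = V0.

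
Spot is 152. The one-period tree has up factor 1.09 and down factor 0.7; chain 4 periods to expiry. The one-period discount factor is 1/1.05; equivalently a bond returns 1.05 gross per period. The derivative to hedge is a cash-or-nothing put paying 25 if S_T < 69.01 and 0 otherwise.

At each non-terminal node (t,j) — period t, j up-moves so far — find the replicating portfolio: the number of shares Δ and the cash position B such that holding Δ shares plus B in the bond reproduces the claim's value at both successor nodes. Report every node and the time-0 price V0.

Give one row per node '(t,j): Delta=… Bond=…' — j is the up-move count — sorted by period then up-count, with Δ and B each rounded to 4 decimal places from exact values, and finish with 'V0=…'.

(0,0): Delta=-0.0103 Bond=1.6502
(1,0): Delta=-0.1006 Bond=11.3384
(1,1): Delta=-0.0037 Bond=0.6349
(2,0): Delta=-0.7356 Bond=59.2014
(2,1): Delta=-0.0540 Bond=6.5001
(2,2): Delta=0.0000 Bond=0.0000
(3,0): Delta=0.0000 Bond=23.8095
(3,1): Delta=-0.7896 Bond=66.5446
(3,2): Delta=0.0000 Bond=0.0000
(3,3): Delta=0.0000 Bond=0.0000
V0=0.0819

The replicating-portfolio and risk-neutral prices coincide; use p* = (1.05−0.7)/(1.09−0.7) = 0.8974 for the latter.
Terminal payoffs: V(4,0)=25.0000, V(4,1)=25.0000, V(4,2)=0.0000, V(4,3)=0.0000, V(4,4)=0.0000
  t=3,j=0: stock 52.1360 → up 56.8282 (V=25.0000), down 36.4952 (V=25.0000). Price 23.8095; hedge Δ=0.0000, bond B=23.8095.
  t=3,j=1: stock 81.1832 → up 88.4897 (V=0.0000), down 56.8282 (V=25.0000). Price 2.4420; hedge Δ=-0.7896, bond B=66.5446.
  t=3,j=2: stock 126.4138 → up 137.7911 (V=0.0000), down 88.4897 (V=0.0000). Price 0.0000; hedge Δ=0.0000, bond B=0.0000.
  t=3,j=3: stock 196.8444 → up 214.5604 (V=0.0000), down 137.7911 (V=0.0000). Price 0.0000; hedge Δ=0.0000, bond B=0.0000.
  t=2,j=0: stock 74.4800 → up 81.1832 (V=2.4420), down 52.1360 (V=23.8095). Price 4.4129; hedge Δ=-0.7356, bond B=59.2014.
  t=2,j=1: stock 115.9760 → up 126.4138 (V=0.0000), down 81.1832 (V=2.4420). Price 0.2385; hedge Δ=-0.0540, bond B=6.5001.
  t=2,j=2: stock 180.5912 → up 196.8444 (V=0.0000), down 126.4138 (V=0.0000). Price 0.0000; hedge Δ=0.0000, bond B=0.0000.
  t=1,j=0: stock 106.4000 → up 115.9760 (V=0.2385), down 74.4800 (V=4.4129). Price 0.6349; hedge Δ=-0.1006, bond B=11.3384.
  t=1,j=1: stock 165.6800 → up 180.5912 (V=0.0000), down 115.9760 (V=0.2385). Price 0.0233; hedge Δ=-0.0037, bond B=0.6349.
  t=0,j=0: stock 152.0000 → up 165.6800 (V=0.0233), down 106.4000 (V=0.6349). Price 0.0819; hedge Δ=-0.0103, bond B=1.6502.
Check: Δ(0,0)·S0 + B(0,0) = 0.0819 = V0.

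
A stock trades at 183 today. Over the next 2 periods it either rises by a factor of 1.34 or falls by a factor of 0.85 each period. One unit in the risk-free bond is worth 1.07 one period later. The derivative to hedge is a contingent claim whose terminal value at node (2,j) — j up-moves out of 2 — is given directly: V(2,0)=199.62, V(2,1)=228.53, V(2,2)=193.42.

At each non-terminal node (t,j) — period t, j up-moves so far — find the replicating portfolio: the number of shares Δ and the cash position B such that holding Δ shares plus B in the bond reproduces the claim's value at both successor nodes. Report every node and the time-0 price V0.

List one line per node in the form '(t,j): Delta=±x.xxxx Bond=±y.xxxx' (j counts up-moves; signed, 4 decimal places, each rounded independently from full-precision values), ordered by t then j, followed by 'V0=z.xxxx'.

(0,0): Delta=0.0017 Bond=185.4411
(1,0): Delta=0.3793 Bond=139.6916
(1,1): Delta=-0.2922 Bond=270.5001
V0=185.7583

The replicating-portfolio and risk-neutral prices coincide; use p* = (1.07−0.85)/(1.34−0.85) = 0.4490 for the latter.
Terminal values V(2,·): V(2,0)=199.6200, V(2,1)=228.5300, V(2,2)=193.4200
  t=1,j=0: stock 155.5500 → up 208.4370 (V=228.5300), down 132.2175 (V=199.6200). Price 198.6916; hedge Δ=0.3793, bond B=139.6916.
  t=1,j=1: stock 245.2200 → up 328.5948 (V=193.4200), down 208.4370 (V=228.5300). Price 198.8470; hedge Δ=-0.2922, bond B=270.5001.
  t=0,j=0: stock 183.0000 → up 245.2200 (V=198.8470), down 155.5500 (V=198.6916). Price 185.7583; hedge Δ=0.0017, bond B=185.4411.
Self-financing check: at every node Δ·S+B equals the discounted successor values.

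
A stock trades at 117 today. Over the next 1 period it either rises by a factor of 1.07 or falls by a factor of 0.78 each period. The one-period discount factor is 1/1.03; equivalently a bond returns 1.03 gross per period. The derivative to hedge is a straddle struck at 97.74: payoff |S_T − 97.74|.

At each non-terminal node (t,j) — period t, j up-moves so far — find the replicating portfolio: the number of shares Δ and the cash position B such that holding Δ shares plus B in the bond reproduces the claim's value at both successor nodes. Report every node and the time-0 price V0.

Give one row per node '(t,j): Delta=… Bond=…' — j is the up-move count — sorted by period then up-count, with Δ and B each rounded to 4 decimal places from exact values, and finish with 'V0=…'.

(0,0): Delta=0.6180 Bond=-48.4680
V0=23.8423

Since d<R<u, set p* = (R−d)/(u−d) = 0.8621; price each node as the discounted p*-expectation of its children.
Terminal payoffs: V(1,0)=6.4800, V(1,1)=27.4500
(0,0): S=117.0000. Δ = (V_up−V_dn)/(S_up−S_dn) = (27.4500−6.4800)/(125.1900−91.2600) = 0.6180. V = [p*·27.4500 + (1−p*)·6.4800]/1.03 = 23.8423. B = V − Δ·S = -48.4680.
Self-financing check: at every node Δ·S+B equals the discounted successor values.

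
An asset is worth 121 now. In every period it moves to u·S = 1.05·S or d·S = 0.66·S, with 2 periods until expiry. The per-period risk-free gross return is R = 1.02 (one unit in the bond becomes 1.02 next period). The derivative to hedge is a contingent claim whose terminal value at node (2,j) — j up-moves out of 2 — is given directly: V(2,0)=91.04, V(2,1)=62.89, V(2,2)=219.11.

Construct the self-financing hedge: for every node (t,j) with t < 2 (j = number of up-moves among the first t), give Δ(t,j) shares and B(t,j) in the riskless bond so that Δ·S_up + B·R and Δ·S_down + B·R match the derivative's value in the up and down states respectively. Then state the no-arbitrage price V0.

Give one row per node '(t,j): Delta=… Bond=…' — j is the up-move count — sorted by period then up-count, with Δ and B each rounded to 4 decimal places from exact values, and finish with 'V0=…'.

No-arbitrage ⇒ martingale measure with p* = (R−d)/(u−d) = 0.9231.
Payoff layer (t=2): V(2,0)=91.0400, V(2,1)=62.8900, V(2,2)=219.1100
  t=1,j=0: stock 79.8600 → up 83.8530 (V=62.8900), down 52.7076 (V=91.0400). Price 63.7798; hedge Δ=-0.9038, bond B=135.9593.
  t=1,j=1: stock 127.0500 → up 133.4025 (V=219.1100), down 83.8530 (V=62.8900). Price 203.0324; hedge Δ=3.1528, bond B=-197.5317.
  t=0,j=0: stock 121.0000 → up 127.0500 (V=203.0324), down 79.8600 (V=63.7798). Price 188.5497; hedge Δ=2.9509, bond B=-168.5084.
Root portfolio cost Δ·121+B reproduces V0=188.5497.

(0,0): Delta=2.9509 Bond=-168.5084
(1,0): Delta=-0.9038 Bond=135.9593
(1,1): Delta=3.1528 Bond=-197.5317
V0=188.5497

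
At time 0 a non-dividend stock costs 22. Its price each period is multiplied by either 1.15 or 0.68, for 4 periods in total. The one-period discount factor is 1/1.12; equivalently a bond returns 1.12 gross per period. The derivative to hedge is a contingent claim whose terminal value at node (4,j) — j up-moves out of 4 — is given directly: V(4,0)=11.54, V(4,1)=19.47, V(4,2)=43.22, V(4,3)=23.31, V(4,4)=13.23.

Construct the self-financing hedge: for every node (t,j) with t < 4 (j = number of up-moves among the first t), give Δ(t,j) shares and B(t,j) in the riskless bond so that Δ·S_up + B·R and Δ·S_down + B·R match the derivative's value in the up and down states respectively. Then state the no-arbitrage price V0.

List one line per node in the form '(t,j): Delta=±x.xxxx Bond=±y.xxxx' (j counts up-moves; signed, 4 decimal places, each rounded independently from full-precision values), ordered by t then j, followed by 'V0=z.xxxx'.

The replicating-portfolio and risk-neutral prices coincide; use p* = (1.12−0.68)/(1.15−0.68) = 0.9362 for the latter.
At expiry t=4: V(4,0)=11.5400, V(4,1)=19.4700, V(4,2)=43.2200, V(4,3)=23.3100, V(4,4)=13.2300
  t=3,j=0: stock 6.9175 → up 7.9551 (V=19.4700), down 4.7039 (V=11.5400). Price 16.9320; hedge Δ=2.4391, bond B=0.0597.
  t=3,j=1: stock 11.6987 → up 13.4535 (V=43.2200), down 7.9551 (V=19.4700). Price 37.2358; hedge Δ=4.3194, bond B=-13.2962.
  t=3,j=2: stock 19.7846 → up 22.7523 (V=23.3100), down 13.4535 (V=43.2200). Price 21.9472; hedge Δ=-2.1411, bond B=64.3089.
  t=3,j=3: stock 33.4592 → up 38.4781 (V=13.2300), down 22.7523 (V=23.3100). Price 12.3870; hedge Δ=-0.6410, bond B=33.8338.
  t=2,j=0: stock 10.1728 → up 11.6987 (V=37.2358), down 6.9175 (V=16.9320). Price 32.0891; hedge Δ=4.2466, bond B=-11.1104.
  t=2,j=1: stock 17.2040 → up 19.7846 (V=21.9472), down 11.6987 (V=37.2358). Price 20.4670; hedge Δ=-1.8908, bond B=52.9959.
  t=2,j=2: stock 29.0950 → up 33.4592 (V=12.3870), down 19.7846 (V=21.9472). Price 11.6046; hedge Δ=-0.6991, bond B=31.9455.
  t=1,j=0: stock 14.9600 → up 17.2040 (V=20.4670), down 10.1728 (V=32.0891). Price 18.9365; hedge Δ=-1.6529, bond B=43.6643.
  t=1,j=1: stock 25.3000 → up 29.0950 (V=11.6046), down 17.2040 (V=20.4670). Price 10.8664; hedge Δ=-0.7453, bond B=29.7225.
  t=0,j=0: stock 22.0000 → up 25.3000 (V=10.8664), down 14.9600 (V=18.9365). Price 10.1620; hedge Δ=-0.7805, bond B=27.3325.
Each (Δ,B) replicates both successor values, so the strategy is self-financing and V0 is arbitrage-free.

(0,0): Delta=-0.7805 Bond=27.3325
(1,0): Delta=-1.6529 Bond=43.6643
(1,1): Delta=-0.7453 Bond=29.7225
(2,0): Delta=4.2466 Bond=-11.1104
(2,1): Delta=-1.8908 Bond=52.9959
(2,2): Delta=-0.6991 Bond=31.9455
(3,0): Delta=2.4391 Bond=0.0597
(3,1): Delta=4.3194 Bond=-13.2962
(3,2): Delta=-2.1411 Bond=64.3089
(3,3): Delta=-0.6410 Bond=33.8338
V0=10.1620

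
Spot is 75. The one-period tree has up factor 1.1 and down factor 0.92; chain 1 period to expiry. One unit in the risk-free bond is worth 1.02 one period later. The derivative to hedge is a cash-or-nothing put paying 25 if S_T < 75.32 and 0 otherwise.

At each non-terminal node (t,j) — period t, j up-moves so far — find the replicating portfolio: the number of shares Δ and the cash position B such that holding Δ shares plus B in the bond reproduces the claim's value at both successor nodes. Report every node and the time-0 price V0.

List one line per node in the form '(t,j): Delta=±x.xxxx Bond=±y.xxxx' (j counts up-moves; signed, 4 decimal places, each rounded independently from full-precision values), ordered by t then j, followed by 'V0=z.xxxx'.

(0,0): Delta=-1.8519 Bond=149.7821
V0=10.8932

No-arbitrage ⇒ martingale measure with p* = (R−d)/(u−d) = 0.5556.
Terminal payoffs: V(1,0)=25.0000, V(1,1)=0.0000
(0,0): S=75.0000. Δ = (V_up−V_dn)/(S_up−S_dn) = (0.0000−25.0000)/(82.5000−69.0000) = -1.8519. V = [p*·0.0000 + (1−p*)·25.0000]/1.02 = 10.8932. B = V − Δ·S = 149.7821.
Root portfolio cost Δ·75+B reproduces V0=10.8932.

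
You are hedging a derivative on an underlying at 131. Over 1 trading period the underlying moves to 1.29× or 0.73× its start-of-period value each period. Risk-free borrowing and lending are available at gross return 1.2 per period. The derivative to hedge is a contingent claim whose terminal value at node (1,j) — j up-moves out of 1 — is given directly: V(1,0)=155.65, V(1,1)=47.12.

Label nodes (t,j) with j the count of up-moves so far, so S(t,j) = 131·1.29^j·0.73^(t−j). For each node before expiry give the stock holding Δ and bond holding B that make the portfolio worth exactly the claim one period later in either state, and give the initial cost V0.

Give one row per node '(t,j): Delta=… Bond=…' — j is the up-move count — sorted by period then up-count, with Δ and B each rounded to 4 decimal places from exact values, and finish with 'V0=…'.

(0,0): Delta=-1.4794 Bond=247.6055
V0=53.8019

Risk-neutral probability p* = (R−d)/(u−d) = (1.2−0.73)/(1.29−0.73) = 0.8393.
Terminal payoffs: V(1,0)=155.6500, V(1,1)=47.1200
(0,0): S=131.0000. Δ = (V_up−V_dn)/(S_up−S_dn) = (47.1200−155.6500)/(168.9900−95.6300) = -1.4794. V = [p*·47.1200 + (1−p*)·155.6500]/1.2 = 53.8019. B = V − Δ·S = 247.6055.
Check: Δ(0,0)·S0 + B(0,0) = 53.8019 = V0.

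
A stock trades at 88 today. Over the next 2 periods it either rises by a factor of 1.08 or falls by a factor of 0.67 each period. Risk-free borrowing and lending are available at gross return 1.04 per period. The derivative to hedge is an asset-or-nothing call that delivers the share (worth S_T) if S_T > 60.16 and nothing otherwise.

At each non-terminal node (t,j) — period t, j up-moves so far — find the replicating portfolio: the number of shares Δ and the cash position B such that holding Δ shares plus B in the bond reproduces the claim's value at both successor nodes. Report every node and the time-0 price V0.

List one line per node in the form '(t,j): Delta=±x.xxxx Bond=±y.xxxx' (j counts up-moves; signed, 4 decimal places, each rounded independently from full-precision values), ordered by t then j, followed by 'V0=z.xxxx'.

(0,0): Delta=1.1027 Bond=-9.3860
(1,0): Delta=2.6341 Bond=-100.0550
(1,1): Delta=1.0000 Bond=0.0000
V0=87.6524

The replicating-portfolio and risk-neutral prices coincide; use p* = (1.04−0.67)/(1.08−0.67) = 0.9024 for the latter.
Payoff layer (t=2): V(2,0)=0.0000, V(2,1)=63.6768, V(2,2)=102.6432
(1,0): S=58.9600. Δ = (V_up−V_dn)/(S_up−S_dn) = (63.6768−0.0000)/(63.6768−39.5032) = 2.6341. V = [p*·63.6768 + (1−p*)·0.0000]/1.04 = 55.2543. B = V − Δ·S = -100.0550.
(1,1): S=95.0400. Δ = (V_up−V_dn)/(S_up−S_dn) = (102.6432−63.6768)/(102.6432−63.6768) = 1.0000. V = [p*·102.6432 + (1−p*)·63.6768]/1.04 = 95.0400. B = V − Δ·S = 0.0000.
(0,0): S=88.0000. Δ = (V_up−V_dn)/(S_up−S_dn) = (95.0400−55.2543)/(95.0400−58.9600) = 1.1027. V = [p*·95.0400 + (1−p*)·55.2543]/1.04 = 87.6524. B = V − Δ·S = -9.3860.
Root portfolio cost Δ·88+B reproduces V0=87.6524.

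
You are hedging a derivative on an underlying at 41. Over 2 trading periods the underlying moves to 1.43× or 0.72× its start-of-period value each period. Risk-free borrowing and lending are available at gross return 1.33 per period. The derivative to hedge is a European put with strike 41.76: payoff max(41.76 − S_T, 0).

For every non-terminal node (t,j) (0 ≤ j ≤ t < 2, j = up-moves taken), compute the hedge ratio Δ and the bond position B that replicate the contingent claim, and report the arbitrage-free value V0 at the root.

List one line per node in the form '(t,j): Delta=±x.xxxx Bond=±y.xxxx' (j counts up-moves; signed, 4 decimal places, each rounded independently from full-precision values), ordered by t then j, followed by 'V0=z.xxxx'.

(0,0): Delta=-0.0746 Bond=3.2884
(1,0): Delta=-0.9784 Bond=31.0526
(1,1): Delta=0.0000 Bond=0.0000
V0=0.2300

Under the risk-neutral measure, an up-move has probability p* = (R−d)/(u−d) = 0.8592 and values discount at R = 1.33.
Payoff layer (t=2): V(2,0)=20.5056, V(2,1)=0.0000, V(2,2)=0.0000
Node (1,0) S=29.5200: V=(p*·0.0000+(1−p*)·20.5056)/1.33=2.1715; Δ=(0.0000−20.5056)/(42.2136−21.2544)=-0.9784; B=V−Δ·S=31.0526
Node (1,1) S=58.6300: V=(p*·0.0000+(1−p*)·0.0000)/1.33=0.0000; Δ=(0.0000−0.0000)/(83.8409−42.2136)=0.0000; B=V−Δ·S=0.0000
Node (0,0) S=41.0000: V=(p*·0.0000+(1−p*)·2.1715)/1.33=0.2300; Δ=(0.0000−2.1715)/(58.6300−29.5200)=-0.0746; B=V−Δ·S=3.2884
Root portfolio cost Δ·41+B reproduces V0=0.2300.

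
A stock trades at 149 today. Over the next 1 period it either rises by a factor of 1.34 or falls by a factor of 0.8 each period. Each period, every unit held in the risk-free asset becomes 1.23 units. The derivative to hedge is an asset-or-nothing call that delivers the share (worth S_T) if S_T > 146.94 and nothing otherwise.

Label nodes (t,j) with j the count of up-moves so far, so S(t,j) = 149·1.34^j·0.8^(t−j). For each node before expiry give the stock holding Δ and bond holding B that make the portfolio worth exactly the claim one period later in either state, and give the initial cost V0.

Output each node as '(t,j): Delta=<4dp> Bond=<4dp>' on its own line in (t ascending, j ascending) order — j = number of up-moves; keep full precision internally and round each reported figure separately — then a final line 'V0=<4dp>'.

Risk-neutral probability p* = (R−d)/(u−d) = (1.23−0.8)/(1.34−0.8) = 0.7963.
Terminal values V(1,·): V(1,0)=0.0000, V(1,1)=199.6600
  t=0,j=0: stock 149.0000 → up 199.6600 (V=199.6600), down 119.2000 (V=0.0000). Price 129.2590; hedge Δ=2.4815, bond B=-240.4818.
Self-financing check: at every node Δ·S+B equals the discounted successor values.

(0,0): Delta=2.4815 Bond=-240.4818
V0=129.2590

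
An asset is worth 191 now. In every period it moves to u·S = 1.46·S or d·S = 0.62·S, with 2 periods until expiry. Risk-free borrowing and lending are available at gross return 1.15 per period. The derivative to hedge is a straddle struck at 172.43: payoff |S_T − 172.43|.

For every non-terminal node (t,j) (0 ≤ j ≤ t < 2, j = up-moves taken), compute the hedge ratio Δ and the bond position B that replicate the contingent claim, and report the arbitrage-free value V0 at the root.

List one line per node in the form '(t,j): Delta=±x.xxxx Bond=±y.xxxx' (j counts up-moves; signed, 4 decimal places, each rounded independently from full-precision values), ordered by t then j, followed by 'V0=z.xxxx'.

(0,0): Delta=0.6039 Bond=-34.3384
(1,0): Delta=-0.9907 Bond=149.3445
(1,1): Delta=1.0000 Bond=-149.9391
V0=81.0109

No-arbitrage ⇒ martingale measure with p* = (R−d)/(u−d) = 0.6310.
Terminal values V(2,·): V(2,0)=99.0096, V(2,1)=0.4632, V(2,2)=234.7056
  t=1,j=0: stock 118.4200 → up 172.8932 (V=0.4632), down 73.4204 (V=99.0096). Price 32.0274; hedge Δ=-0.9907, bond B=149.3445.
  t=1,j=1: stock 278.8600 → up 407.1356 (V=234.7056), down 172.8932 (V=0.4632). Price 128.9209; hedge Δ=1.0000, bond B=-149.9391.
  t=0,j=0: stock 191.0000 → up 278.8600 (V=128.9209), down 118.4200 (V=32.0274). Price 81.0109; hedge Δ=0.6039, bond B=-34.3384.
Root portfolio cost Δ·191+B reproduces V0=81.0109.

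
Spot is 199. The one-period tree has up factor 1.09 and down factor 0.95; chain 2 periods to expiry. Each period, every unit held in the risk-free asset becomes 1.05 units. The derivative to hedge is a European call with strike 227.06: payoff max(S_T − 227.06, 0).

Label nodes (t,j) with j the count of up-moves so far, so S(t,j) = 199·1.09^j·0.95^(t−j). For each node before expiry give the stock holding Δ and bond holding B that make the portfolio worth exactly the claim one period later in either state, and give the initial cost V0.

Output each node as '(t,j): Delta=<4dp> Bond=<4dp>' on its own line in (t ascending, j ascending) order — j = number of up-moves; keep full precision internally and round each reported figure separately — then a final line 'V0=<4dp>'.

Under the risk-neutral measure, an up-move has probability p* = (R−d)/(u−d) = 0.7143 and values discount at R = 1.05.
At expiry t=2: V(2,0)=0.0000, V(2,1)=0.0000, V(2,2)=9.3719
Node (1,0) S=189.0500: V=(p*·0.0000+(1−p*)·0.0000)/1.05=0.0000; Δ=(0.0000−0.0000)/(206.0645−179.5975)=0.0000; B=V−Δ·S=0.0000
Node (1,1) S=216.9100: V=(p*·9.3719+(1−p*)·0.0000)/1.05=6.3754; Δ=(9.3719−0.0000)/(236.4319−206.0645)=0.3086; B=V−Δ·S=-60.5667
Node (0,0) S=199.0000: V=(p*·6.3754+(1−p*)·0.0000)/1.05=4.3370; Δ=(6.3754−0.0000)/(216.9100−189.0500)=0.2288; B=V−Δ·S=-41.2018
Each (Δ,B) replicates both successor values, so the strategy is self-financing and V0 is arbitrage-free.

(0,0): Delta=0.2288 Bond=-41.2018
(1,0): Delta=0.0000 Bond=0.0000
(1,1): Delta=0.3086 Bond=-60.5667
V0=4.3370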